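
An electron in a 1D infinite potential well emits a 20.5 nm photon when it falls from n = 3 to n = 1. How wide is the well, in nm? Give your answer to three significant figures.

The photon carries ΔE = hc/λ = 6.626×10^-34·2.998×10^8/2.05×10^-8 m = 9.690×10^-18 J.
Since ΔE = (3² − 1²)E_1, E_1 = 1.211×10^-18 J, and L = h/√(8m_eE_1) = 2.23×10^-10 m = 0.223 nm.

L = 0.223 nm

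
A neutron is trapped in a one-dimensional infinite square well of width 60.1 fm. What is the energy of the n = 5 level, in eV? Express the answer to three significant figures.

E_5 = 1.42×10^6 eV

For an infinite well E_n = n²h²/(8m_nL²), so E_1 = h²/(8m_nL²) = (6.626×10^-34)²/(8·1.675×10^-27·(6.01×10^-14 m)²) = 9.071×10^-15 J.
Then E_5 = 5²·E_1 = 25·9.071×10^-15 J = 2.268×10^-13 J.
Converting, E_5 = 2.268×10^-13 J / (1.602×10^-19 J/eV) = 1.42×10^6 eV.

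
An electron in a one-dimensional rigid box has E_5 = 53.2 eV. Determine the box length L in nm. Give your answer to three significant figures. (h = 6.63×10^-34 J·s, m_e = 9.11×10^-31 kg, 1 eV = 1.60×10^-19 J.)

From E_n = n²h²/(8m_eL²), L = n·h/√(8m_eE_n).
E_5 = 53.2 eV = 8.512×10^-18 J, so L = 5·6.63×10^-34/√(8·9.11×10^-31·8.512×10^-18) = 4.21×10^-10 m = 0.421 nm.

L = 0.421 nm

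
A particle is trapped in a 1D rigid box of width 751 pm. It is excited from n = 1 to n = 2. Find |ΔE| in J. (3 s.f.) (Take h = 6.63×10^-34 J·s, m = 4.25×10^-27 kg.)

|ΔE| = 6.88×10^-23 J

E_1 = h²/(8mL²) = 2.292×10^-23 J.
|ΔE| = |1² − 2²|·E_1 = 3·2.292×10^-23 J = 6.88×10^-23 J.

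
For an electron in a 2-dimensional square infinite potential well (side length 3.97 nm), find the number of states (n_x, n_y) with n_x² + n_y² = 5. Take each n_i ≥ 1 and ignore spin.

The level has n_x² + n_y² = 5. The ordered positive-integer solutions are (1, 2), (2, 1).
That gives 2 states.

degeneracy = 2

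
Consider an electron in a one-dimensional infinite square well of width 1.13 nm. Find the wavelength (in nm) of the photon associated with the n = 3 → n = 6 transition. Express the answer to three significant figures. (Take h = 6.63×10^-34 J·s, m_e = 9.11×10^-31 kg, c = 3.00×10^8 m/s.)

λ = 156 nm

E_1 = h²/(8m_eL²) = 4.723×10^-20 J, so ΔE = (6² − 3²)E_1 = 1.275×10^-18 J.
λ = hc/ΔE = (6.63×10^-34·3.00×10^8)/1.275×10^-18 = 1.56×10^-7 m = 156 nm.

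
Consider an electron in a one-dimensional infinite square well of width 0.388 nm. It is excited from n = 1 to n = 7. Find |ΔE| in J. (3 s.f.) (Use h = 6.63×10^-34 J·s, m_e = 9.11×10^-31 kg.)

|ΔE| = 1.92×10^-17 J

E_1 = h²/(8m_eL²) = 4.006×10^-19 J.
|ΔE| = |1² − 7²|·E_1 = 48·4.006×10^-19 J = 1.92×10^-17 J.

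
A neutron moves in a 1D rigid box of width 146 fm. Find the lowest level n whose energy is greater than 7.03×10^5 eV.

E_1 = h²/(8m_nL²) = 1.537×10^-15 J = 9594 eV.
Need n² > 7.03×10^5/9594 = 73.27, i.e. n > 8.560.
The smallest integer satisfying this is n = 9.

n = 9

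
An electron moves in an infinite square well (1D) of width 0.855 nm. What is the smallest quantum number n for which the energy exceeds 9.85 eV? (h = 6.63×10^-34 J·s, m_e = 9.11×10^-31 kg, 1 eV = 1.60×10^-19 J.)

n = 5

E_1 = h²/(8m_eL²) = 8.251×10^-20 J = 0.5157 eV.
Need n² > 9.85/0.5157 = 19.10, i.e. n > 4.370.
The smallest integer satisfying this is n = 5.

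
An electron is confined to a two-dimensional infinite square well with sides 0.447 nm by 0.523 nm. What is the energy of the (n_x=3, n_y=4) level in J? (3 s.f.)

For a 2D rectangular well E = (h²/8m_e)·Σ n_i²/L_i² = (6.626×10^-34)²/(8·9.109×10^-31) · [3²/(0.447 nm)² + 4²/(0.523 nm)²].
Evaluating gives E = 6.24×10^-18 J.

E = 6.24×10^-18 J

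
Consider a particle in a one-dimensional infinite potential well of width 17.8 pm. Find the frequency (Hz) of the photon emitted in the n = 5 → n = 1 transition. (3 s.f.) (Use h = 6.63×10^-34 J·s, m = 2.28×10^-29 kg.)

f = 2.75×10^17 Hz

E_1 = h²/(8mL²) = 7.606×10^-18 J and ΔE = (5² − 1²)E_1 = 1.825×10^-16 J.
f = ΔE/h = 1.825×10^-16/6.63×10^-34 = 2.75×10^17 Hz.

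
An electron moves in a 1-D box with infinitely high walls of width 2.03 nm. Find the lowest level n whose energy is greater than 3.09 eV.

E_1 = h²/(8m_eL²) = 1.462×10^-20 J = 0.09126 eV.
Need n² > 3.09/0.09126 = 33.86, i.e. n > 5.819.
The smallest integer satisfying this is n = 6.

n = 6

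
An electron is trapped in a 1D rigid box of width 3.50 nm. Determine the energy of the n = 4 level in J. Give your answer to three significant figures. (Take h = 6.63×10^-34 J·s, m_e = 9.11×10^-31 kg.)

For an infinite well E_n = n²h²/(8m_eL²), so E_1 = h²/(8m_eL²) = (6.63×10^-34)²/(8·9.11×10^-31·(3.50×10^-9 m)²) = 4.924×10^-21 J.
Then E_4 = 4²·E_1 = 16·4.924×10^-21 J = 7.88×10^-20 J.

E_4 = 7.88×10^-20 J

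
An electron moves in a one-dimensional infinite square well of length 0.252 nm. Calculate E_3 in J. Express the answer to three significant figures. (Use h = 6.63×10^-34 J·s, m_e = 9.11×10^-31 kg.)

E_3 = 8.55×10^-18 J

For an infinite well E_n = n²h²/(8m_eL²), so E_1 = h²/(8m_eL²) = (6.63×10^-34)²/(8·9.11×10^-31·(2.52×10^-10 m)²) = 9.498×10^-19 J.
Then E_3 = 3²·E_1 = 9·9.498×10^-19 J = 8.55×10^-18 J.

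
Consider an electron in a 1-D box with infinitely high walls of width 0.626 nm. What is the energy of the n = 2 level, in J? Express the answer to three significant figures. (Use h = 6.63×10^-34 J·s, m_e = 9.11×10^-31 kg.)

For an infinite well E_n = n²h²/(8m_eL²), so E_1 = h²/(8m_eL²) = (6.63×10^-34)²/(8·9.11×10^-31·(6.26×10^-10 m)²) = 1.539×10^-19 J.
Then E_2 = 2²·E_1 = 4·1.539×10^-19 J = 6.16×10^-19 J.

E_2 = 6.16×10^-19 J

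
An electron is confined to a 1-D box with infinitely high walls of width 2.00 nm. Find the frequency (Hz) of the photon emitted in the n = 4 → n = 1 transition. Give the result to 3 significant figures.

E_1 = h²/(8m_eL²) = 1.506×10^-20 J and ΔE = (4² − 1²)E_1 = 2.259×10^-19 J.
f = ΔE/h = 2.259×10^-19/6.626×10^-34 = 3.41×10^14 Hz.

f = 3.41×10^14 Hz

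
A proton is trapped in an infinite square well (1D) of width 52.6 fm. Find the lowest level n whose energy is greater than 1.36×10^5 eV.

n = 2

E_1 = h²/(8m_pL²) = 1.186×10^-14 J = 7.403×10^4 eV.
Need n² > 1.36×10^5/7.403×10^4 = 1.837, i.e. n > 1.355.
The smallest integer satisfying this is n = 2.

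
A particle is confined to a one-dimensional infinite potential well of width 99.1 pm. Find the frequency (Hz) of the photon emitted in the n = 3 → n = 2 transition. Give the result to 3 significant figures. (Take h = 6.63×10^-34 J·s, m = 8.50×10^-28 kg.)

f = 4.96×10^13 Hz

E_1 = h²/(8mL²) = 6.582×10^-21 J and ΔE = (3² − 2²)E_1 = 3.291×10^-20 J.
f = ΔE/h = 3.291×10^-20/6.63×10^-34 = 4.96×10^13 Hz.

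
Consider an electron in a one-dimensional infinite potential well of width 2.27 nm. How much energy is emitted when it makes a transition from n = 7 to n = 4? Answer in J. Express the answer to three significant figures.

E_1 = h²/(8m_eL²) = 1.169×10^-20 J.
|ΔE| = |7² − 4²|·E_1 = 33·1.169×10^-20 J = 3.86×10^-19 J.

|ΔE| = 3.86×10^-19 J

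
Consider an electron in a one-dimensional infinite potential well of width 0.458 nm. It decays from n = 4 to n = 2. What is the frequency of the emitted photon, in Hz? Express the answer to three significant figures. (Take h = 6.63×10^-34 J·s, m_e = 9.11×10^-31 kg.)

E_1 = h²/(8m_eL²) = 2.875×10^-19 J and ΔE = (4² − 2²)E_1 = 3.450×10^-18 J.
f = ΔE/h = 3.450×10^-18/6.63×10^-34 = 5.20×10^15 Hz.

f = 5.20×10^15 Hz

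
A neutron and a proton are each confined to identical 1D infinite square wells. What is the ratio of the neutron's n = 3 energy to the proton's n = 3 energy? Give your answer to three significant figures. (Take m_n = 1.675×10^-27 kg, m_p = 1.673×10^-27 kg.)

E_n ∝ 1/m at fixed n and L, so the ratio is m_p/m_n = 1.673×10^-27/1.675×10^-27 = 0.999.

0.999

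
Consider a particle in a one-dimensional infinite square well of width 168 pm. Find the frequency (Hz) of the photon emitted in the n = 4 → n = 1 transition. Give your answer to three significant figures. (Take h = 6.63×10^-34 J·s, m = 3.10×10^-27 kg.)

f = 1.42×10^13 Hz

E_1 = h²/(8mL²) = 6.280×10^-22 J and ΔE = (4² − 1²)E_1 = 9.420×10^-21 J.
f = ΔE/h = 9.420×10^-21/6.63×10^-34 = 1.42×10^13 Hz.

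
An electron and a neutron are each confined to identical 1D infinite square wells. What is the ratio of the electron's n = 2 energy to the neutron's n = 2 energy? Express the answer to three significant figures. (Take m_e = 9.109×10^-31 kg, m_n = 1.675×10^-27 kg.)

E_n ∝ 1/m at fixed n and L, so the ratio is m_n/m_e = 1.675×10^-27/9.109×10^-31 = 1.84×10^3.

1.84×10^3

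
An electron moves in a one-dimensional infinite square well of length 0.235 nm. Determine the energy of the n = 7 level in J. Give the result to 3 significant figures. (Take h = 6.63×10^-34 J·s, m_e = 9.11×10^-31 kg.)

E_7 = 5.35×10^-17 J

For an infinite well E_n = n²h²/(8m_eL²), so E_1 = h²/(8m_eL²) = (6.63×10^-34)²/(8·9.11×10^-31·(2.35×10^-10 m)²) = 1.092×10^-18 J.
Then E_7 = 7²·E_1 = 49·1.092×10^-18 J = 5.35×10^-17 J.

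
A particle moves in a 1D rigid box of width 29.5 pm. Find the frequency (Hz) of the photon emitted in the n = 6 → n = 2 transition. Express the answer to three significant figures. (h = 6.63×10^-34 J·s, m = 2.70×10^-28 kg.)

f = 1.13×10^16 Hz

E_1 = h²/(8mL²) = 2.338×10^-19 J and ΔE = (6² − 2²)E_1 = 7.482×10^-18 J.
f = ΔE/h = 7.482×10^-18/6.63×10^-34 = 1.13×10^16 Hz.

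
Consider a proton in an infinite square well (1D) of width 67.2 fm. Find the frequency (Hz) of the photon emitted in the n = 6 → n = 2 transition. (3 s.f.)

E_1 = h²/(8m_pL²) = 7.264×10^-15 J and ΔE = (6² − 2²)E_1 = 2.324×10^-13 J.
f = ΔE/h = 2.324×10^-13/6.626×10^-34 = 3.51×10^20 Hz.

f = 3.51×10^20 Hz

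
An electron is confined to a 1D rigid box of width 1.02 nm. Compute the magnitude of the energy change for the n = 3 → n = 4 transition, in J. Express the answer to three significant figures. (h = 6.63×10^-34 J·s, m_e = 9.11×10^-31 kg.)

E_1 = h²/(8m_eL²) = 5.797×10^-20 J.
|ΔE| = |3² − 4²|·E_1 = 7·5.797×10^-20 J = 4.06×10^-19 J.

|ΔE| = 4.06×10^-19 J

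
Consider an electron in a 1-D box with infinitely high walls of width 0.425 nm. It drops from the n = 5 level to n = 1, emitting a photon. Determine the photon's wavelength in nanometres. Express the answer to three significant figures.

E_1 = h²/(8m_eL²) = 3.336×10^-19 J, so ΔE = (5² − 1²)E_1 = 8.006×10^-18 J.
λ = hc/ΔE = (6.626×10^-34·2.998×10^8)/8.006×10^-18 = 2.48×10^-8 m = 24.8 nm.

λ = 24.8 nm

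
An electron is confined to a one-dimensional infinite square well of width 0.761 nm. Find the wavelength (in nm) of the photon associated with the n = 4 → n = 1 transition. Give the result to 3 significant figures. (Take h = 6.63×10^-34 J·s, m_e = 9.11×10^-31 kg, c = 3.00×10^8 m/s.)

λ = 127 nm

E_1 = h²/(8m_eL²) = 1.041×10^-19 J, so ΔE = (4² − 1²)E_1 = 1.561×10^-18 J.
λ = hc/ΔE = (6.63×10^-34·3.00×10^8)/1.561×10^-18 = 1.27×10^-7 m = 127 nm.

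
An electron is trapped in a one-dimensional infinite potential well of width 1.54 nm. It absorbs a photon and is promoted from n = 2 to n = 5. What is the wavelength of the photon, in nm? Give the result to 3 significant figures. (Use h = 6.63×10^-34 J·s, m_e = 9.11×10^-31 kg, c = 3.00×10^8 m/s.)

λ = 372 nm

E_1 = h²/(8m_eL²) = 2.543×10^-20 J, so ΔE = (5² − 2²)E_1 = 5.340×10^-19 J.
λ = hc/ΔE = (6.63×10^-34·3.00×10^8)/5.340×10^-19 = 3.72×10^-7 m = 372 nm.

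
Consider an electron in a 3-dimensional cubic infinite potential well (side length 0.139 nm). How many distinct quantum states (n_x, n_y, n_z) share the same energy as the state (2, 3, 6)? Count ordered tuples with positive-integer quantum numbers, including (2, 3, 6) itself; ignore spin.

degeneracy = 6

The level has n_x² + n_y² + n_z² = 49. The ordered positive-integer solutions are (2, 3, 6), (2, 6, 3), (3, 2, 6), (3, 6, 2), (6, 2, 3), (6, 3, 2).
That gives 6 states.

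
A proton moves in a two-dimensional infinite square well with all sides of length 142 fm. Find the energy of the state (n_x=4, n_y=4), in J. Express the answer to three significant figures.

E = 5.21×10^-14 J

For a 2D rectangular well E = (h²/8m_p)·Σ n_i²/L_i² = (6.626×10^-34)²/(8·1.673×10^-27) · [4²/(142 fm)² + 4²/(142 fm)²].
Evaluating gives E = 5.21×10^-14 J.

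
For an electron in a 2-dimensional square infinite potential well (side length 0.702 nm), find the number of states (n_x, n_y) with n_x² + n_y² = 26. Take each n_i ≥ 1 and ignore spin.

The level has n_x² + n_y² = 26. The ordered positive-integer solutions are (1, 5), (5, 1).
That gives 2 states.

degeneracy = 2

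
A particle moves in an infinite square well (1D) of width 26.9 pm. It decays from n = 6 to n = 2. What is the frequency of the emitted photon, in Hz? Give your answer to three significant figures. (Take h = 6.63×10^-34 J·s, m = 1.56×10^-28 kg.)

E_1 = h²/(8mL²) = 4.868×10^-19 J and ΔE = (6² − 2²)E_1 = 1.558×10^-17 J.
f = ΔE/h = 1.558×10^-17/6.63×10^-34 = 2.35×10^16 Hz.

f = 2.35×10^16 Hz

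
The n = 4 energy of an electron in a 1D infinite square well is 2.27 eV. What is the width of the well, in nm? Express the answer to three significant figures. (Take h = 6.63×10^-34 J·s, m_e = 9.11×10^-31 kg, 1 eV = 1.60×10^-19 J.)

From E_n = n²h²/(8m_eL²), L = n·h/√(8m_eE_n).
E_4 = 2.27 eV = 3.632×10^-19 J, so L = 4·6.63×10^-34/√(8·9.11×10^-31·3.632×10^-19) = 1.63×10^-9 m = 1.63 nm.

L = 1.63 nm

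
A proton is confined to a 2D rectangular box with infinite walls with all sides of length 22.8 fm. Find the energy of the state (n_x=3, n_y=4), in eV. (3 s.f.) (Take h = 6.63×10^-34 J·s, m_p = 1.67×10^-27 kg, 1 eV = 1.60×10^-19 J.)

E = 9.89×10^6 eV

For a 2D rectangular well E = (h²/8m_p)·Σ n_i²/L_i² = (6.63×10^-34)²/(8·1.67×10^-27) · [3²/(22.8 fm)² + 4²/(22.8 fm)²].
Evaluating gives E = 1.582×10^-12 J = 9.89×10^6 eV.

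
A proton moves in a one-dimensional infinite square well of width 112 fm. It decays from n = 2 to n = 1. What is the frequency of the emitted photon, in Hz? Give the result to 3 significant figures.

E_1 = h²/(8m_pL²) = 2.615×10^-15 J and ΔE = (2² − 1²)E_1 = 7.845×10^-15 J.
f = ΔE/h = 7.845×10^-15/6.626×10^-34 = 1.18×10^19 Hz.

f = 1.18×10^19 Hz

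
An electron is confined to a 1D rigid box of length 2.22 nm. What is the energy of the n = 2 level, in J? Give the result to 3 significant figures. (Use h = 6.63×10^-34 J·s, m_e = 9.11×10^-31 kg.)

E_2 = 4.90×10^-20 J

For an infinite well E_n = n²h²/(8m_eL²), so E_1 = h²/(8m_eL²) = (6.63×10^-34)²/(8·9.11×10^-31·(2.22×10^-9 m)²) = 1.224×10^-20 J.
Then E_2 = 2²·E_1 = 4·1.224×10^-20 J = 4.90×10^-20 J.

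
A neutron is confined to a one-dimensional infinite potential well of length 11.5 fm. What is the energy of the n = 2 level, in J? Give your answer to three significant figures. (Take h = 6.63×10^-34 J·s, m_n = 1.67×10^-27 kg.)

For an infinite well E_n = n²h²/(8m_nL²), so E_1 = h²/(8m_nL²) = (6.63×10^-34)²/(8·1.67×10^-27·(1.15×10^-14 m)²) = 2.488×10^-13 J.
Then E_2 = 2²·E_1 = 4·2.488×10^-13 J = 9.95×10^-13 J.

E_2 = 9.95×10^-13 J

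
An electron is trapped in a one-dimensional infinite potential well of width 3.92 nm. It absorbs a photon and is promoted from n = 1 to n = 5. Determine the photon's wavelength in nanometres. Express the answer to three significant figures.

E_1 = h²/(8m_eL²) = 3.921×10^-21 J, so ΔE = (5² − 1²)E_1 = 9.410×10^-20 J.
λ = hc/ΔE = (6.626×10^-34·2.998×10^8)/9.410×10^-20 = 2.11×10^-6 m = 2.11×10^3 nm.

λ = 2.11×10^3 nm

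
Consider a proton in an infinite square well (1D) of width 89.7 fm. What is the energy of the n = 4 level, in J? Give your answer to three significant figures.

E_4 = 6.52×10^-14 J

For an infinite well E_n = n²h²/(8m_pL²), so E_1 = h²/(8m_pL²) = (6.626×10^-34)²/(8·1.673×10^-27·(8.97×10^-14 m)²) = 4.077×10^-15 J.
Then E_4 = 4²·E_1 = 16·4.077×10^-15 J = 6.52×10^-14 J.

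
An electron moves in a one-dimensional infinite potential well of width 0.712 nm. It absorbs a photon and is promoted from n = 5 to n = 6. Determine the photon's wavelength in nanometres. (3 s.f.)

E_1 = h²/(8m_eL²) = 1.188×10^-19 J, so ΔE = (6² − 5²)E_1 = 1.307×10^-18 J.
λ = hc/ΔE = (6.626×10^-34·2.998×10^8)/1.307×10^-18 = 1.52×10^-7 m = 152 nm.

λ = 152 nm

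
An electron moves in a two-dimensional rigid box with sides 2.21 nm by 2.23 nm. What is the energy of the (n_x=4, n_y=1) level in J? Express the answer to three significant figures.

E = 2.09×10^-19 J

For a 2D rectangular well E = (h²/8m_e)·Σ n_i²/L_i² = (6.626×10^-34)²/(8·9.109×10^-31) · [4²/(2.21 nm)² + 1²/(2.23 nm)²].
Evaluating gives E = 2.09×10^-19 J.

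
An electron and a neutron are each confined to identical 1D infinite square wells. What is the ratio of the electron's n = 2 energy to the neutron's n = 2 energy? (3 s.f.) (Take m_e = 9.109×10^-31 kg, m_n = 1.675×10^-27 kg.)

1.84×10^3

E_n ∝ 1/m at fixed n and L, so the ratio is m_n/m_e = 1.675×10^-27/9.109×10^-31 = 1.84×10^3.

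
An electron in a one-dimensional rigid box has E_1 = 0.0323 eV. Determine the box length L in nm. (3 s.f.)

From E_n = n²h²/(8m_eL²), L = n·h/√(8m_eE_n).
E_1 = 0.0323 eV = 5.174×10^-21 J, so L = 1·6.626×10^-34/√(8·9.109×10^-31·5.174×10^-21) = 3.41×10^-9 m = 3.41 nm.

L = 3.41 nm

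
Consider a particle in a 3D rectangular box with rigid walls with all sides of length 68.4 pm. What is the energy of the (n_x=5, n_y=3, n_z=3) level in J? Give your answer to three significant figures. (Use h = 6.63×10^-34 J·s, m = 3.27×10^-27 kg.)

For a 3D rectangular well E = (h²/8m)·Σ n_i²/L_i² = (6.63×10^-34)²/(8·3.27×10^-27) · [5²/(68.4 pm)² + 3²/(68.4 pm)² + 3²/(68.4 pm)²].
Evaluating gives E = 1.54×10^-19 J.

E = 1.54×10^-19 J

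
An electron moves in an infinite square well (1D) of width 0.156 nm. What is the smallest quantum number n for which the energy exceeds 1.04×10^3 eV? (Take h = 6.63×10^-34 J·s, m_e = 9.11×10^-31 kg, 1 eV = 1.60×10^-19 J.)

n = 9

E_1 = h²/(8m_eL²) = 2.478×10^-18 J = 15.49 eV.
Need n² > 1.04×10^3/15.49 = 67.14, i.e. n > 8.194.
The smallest integer satisfying this is n = 9.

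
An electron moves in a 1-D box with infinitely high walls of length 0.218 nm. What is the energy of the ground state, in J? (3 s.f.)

E_1 = 1.27×10^-18 J

For an infinite well E_n = n²h²/(8m_eL²), so E_1 = h²/(8m_eL²) = (6.626×10^-34)²/(8·9.109×10^-31·(2.18×10^-10 m)²) = 1.268×10^-18 J.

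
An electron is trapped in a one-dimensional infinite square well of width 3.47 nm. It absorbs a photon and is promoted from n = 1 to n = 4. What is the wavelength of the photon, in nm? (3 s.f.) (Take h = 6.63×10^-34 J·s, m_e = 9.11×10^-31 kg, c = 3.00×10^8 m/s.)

λ = 2.65×10^3 nm

E_1 = h²/(8m_eL²) = 5.009×10^-21 J, so ΔE = (4² − 1²)E_1 = 7.514×10^-20 J.
λ = hc/ΔE = (6.63×10^-34·3.00×10^8)/7.514×10^-20 = 2.65×10^-6 m = 2.65×10^3 nm.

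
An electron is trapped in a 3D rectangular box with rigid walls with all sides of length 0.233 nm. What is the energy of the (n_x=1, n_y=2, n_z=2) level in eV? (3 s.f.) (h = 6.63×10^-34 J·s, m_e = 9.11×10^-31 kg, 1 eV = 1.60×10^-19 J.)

E = 62.5 eV

For a 3D rectangular well E = (h²/8m_e)·Σ n_i²/L_i² = (6.63×10^-34)²/(8·9.11×10^-31) · [1²/(0.233 nm)² + 2²/(0.233 nm)² + 2²/(0.233 nm)²].
Evaluating gives E = 9.999×10^-18 J = 62.5 eV.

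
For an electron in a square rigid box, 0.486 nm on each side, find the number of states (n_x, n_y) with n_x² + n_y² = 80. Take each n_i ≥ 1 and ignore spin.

degeneracy = 2

The level has n_x² + n_y² = 80. The ordered positive-integer solutions are (4, 8), (8, 4).
That gives 2 states.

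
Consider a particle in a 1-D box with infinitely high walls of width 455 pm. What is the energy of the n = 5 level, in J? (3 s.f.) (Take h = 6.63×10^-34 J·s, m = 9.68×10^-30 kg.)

For an infinite well E_n = n²h²/(8mL²), so E_1 = h²/(8mL²) = (6.63×10^-34)²/(8·9.68×10^-30·(4.55×10^-10 m)²) = 2.742×10^-20 J.
Then E_5 = 5²·E_1 = 25·2.742×10^-20 J = 6.85×10^-19 J.

E_5 = 6.85×10^-19 J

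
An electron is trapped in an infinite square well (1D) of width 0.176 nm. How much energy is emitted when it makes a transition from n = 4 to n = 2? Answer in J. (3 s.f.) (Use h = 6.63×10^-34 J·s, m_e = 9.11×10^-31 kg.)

|ΔE| = 2.34×10^-17 J

E_1 = h²/(8m_eL²) = 1.947×10^-18 J.
|ΔE| = |4² − 2²|·E_1 = 12·1.947×10^-18 J = 2.34×10^-17 J.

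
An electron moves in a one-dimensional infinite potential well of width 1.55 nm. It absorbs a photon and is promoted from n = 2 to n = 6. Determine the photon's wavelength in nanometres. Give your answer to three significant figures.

E_1 = h²/(8m_eL²) = 2.508×10^-20 J, so ΔE = (6² − 2²)E_1 = 8.026×10^-19 J.
λ = hc/ΔE = (6.626×10^-34·2.998×10^8)/8.026×10^-19 = 2.48×10^-7 m = 248 nm.

λ = 248 nm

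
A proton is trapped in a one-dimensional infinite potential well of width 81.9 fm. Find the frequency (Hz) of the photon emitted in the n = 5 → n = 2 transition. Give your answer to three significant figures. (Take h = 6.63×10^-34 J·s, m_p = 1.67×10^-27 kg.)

f = 1.55×10^20 Hz

E_1 = h²/(8m_pL²) = 4.905×10^-15 J and ΔE = (5² − 2²)E_1 = 1.030×10^-13 J.
f = ΔE/h = 1.030×10^-13/6.63×10^-34 = 1.55×10^20 Hz.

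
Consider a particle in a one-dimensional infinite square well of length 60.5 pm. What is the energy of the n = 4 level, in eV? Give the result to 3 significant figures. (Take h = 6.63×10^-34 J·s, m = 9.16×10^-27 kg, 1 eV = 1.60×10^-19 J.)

For an infinite well E_n = n²h²/(8mL²), so E_1 = h²/(8mL²) = (6.63×10^-34)²/(8·9.16×10^-27·(6.05×10^-11 m)²) = 1.639×10^-21 J.
Then E_4 = 4²·E_1 = 16·1.639×10^-21 J = 2.622×10^-20 J.
Converting, E_4 = 2.622×10^-20 J / (1.60×10^-19 J/eV) = 0.164 eV.

E_4 = 0.164 eV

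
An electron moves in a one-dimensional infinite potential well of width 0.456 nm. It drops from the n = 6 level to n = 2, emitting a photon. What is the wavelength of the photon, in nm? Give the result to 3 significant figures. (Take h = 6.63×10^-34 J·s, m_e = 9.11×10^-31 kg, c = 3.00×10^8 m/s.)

E_1 = h²/(8m_eL²) = 2.901×10^-19 J, so ΔE = (6² − 2²)E_1 = 9.283×10^-18 J.
λ = hc/ΔE = (6.63×10^-34·3.00×10^8)/9.283×10^-18 = 2.14×10^-8 m = 21.4 nm.

λ = 21.4 nm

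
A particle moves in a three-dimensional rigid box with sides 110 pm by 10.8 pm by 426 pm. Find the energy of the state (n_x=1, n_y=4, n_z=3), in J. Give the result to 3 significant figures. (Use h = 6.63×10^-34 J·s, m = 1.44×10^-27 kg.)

E = 5.24×10^-18 J

For a 3D rectangular well E = (h²/8m)·Σ n_i²/L_i² = (6.63×10^-34)²/(8·1.44×10^-27) · [1²/(110 pm)² + 4²/(10.8 pm)² + 3²/(426 pm)²].
Evaluating gives E = 5.24×10^-18 J.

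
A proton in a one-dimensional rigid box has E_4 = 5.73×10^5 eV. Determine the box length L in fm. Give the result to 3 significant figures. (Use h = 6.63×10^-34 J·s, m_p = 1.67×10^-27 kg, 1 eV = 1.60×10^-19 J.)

L = 75.8 fm

From E_n = n²h²/(8m_pL²), L = n·h/√(8m_pE_n).
E_4 = 5.73×10^5 eV = 9.168×10^-14 J, so L = 4·6.63×10^-34/√(8·1.67×10^-27·9.168×10^-14) = 7.58×10^-14 m = 75.8 fm.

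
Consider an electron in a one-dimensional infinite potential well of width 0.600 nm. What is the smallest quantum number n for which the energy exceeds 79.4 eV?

E_1 = h²/(8m_eL²) = 1.674×10^-19 J = 1.045 eV.
Need n² > 79.4/1.045 = 75.98, i.e. n > 8.717.
The smallest integer satisfying this is n = 9.

n = 9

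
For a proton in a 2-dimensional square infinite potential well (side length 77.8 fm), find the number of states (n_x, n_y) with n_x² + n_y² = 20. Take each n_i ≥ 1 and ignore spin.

degeneracy = 2

The level has n_x² + n_y² = 20. The ordered positive-integer solutions are (2, 4), (4, 2).
That gives 2 states.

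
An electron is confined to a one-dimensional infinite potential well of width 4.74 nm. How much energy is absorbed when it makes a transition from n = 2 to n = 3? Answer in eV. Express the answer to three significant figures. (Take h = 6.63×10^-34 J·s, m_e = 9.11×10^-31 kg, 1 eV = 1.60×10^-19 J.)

|ΔE| = 0.0839 eV

E_1 = h²/(8m_eL²) = 2.684×10^-21 J.
|ΔE| = |2² − 3²|·E_1 = 5·2.684×10^-21 J = 1.342×10^-20 J = 0.0839 eV.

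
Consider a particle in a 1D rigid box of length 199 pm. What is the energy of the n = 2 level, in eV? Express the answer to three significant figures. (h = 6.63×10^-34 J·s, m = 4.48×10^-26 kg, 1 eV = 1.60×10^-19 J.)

For an infinite well E_n = n²h²/(8mL²), so E_1 = h²/(8mL²) = (6.63×10^-34)²/(8·4.48×10^-26·(1.99×10^-10 m)²) = 3.097×10^-23 J.
Then E_2 = 2²·E_1 = 4·3.097×10^-23 J = 1.239×10^-22 J.
Converting, E_2 = 1.239×10^-22 J / (1.60×10^-19 J/eV) = 7.74×10^-4 eV.

E_2 = 7.74×10^-4 eV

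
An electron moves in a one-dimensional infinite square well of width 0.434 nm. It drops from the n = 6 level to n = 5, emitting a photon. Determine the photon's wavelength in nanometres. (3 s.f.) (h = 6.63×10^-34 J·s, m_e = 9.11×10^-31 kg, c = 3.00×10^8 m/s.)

E_1 = h²/(8m_eL²) = 3.202×10^-19 J, so ΔE = (6² − 5²)E_1 = 3.522×10^-18 J.
λ = hc/ΔE = (6.63×10^-34·3.00×10^8)/3.522×10^-18 = 5.65×10^-8 m = 56.5 nm.

λ = 56.5 nm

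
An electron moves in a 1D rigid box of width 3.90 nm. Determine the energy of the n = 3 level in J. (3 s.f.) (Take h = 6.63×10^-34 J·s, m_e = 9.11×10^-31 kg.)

For an infinite well E_n = n²h²/(8m_eL²), so E_1 = h²/(8m_eL²) = (6.63×10^-34)²/(8·9.11×10^-31·(3.90×10^-9 m)²) = 3.965×10^-21 J.
Then E_3 = 3²·E_1 = 9·3.965×10^-21 J = 3.57×10^-20 J.

E_3 = 3.57×10^-20 J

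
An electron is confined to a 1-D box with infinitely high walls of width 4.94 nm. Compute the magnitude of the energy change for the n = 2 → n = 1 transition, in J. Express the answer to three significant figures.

E_1 = h²/(8m_eL²) = 2.469×10^-21 J.
|ΔE| = |2² − 1²|·E_1 = 3·2.469×10^-21 J = 7.41×10^-21 J.

|ΔE| = 7.41×10^-21 J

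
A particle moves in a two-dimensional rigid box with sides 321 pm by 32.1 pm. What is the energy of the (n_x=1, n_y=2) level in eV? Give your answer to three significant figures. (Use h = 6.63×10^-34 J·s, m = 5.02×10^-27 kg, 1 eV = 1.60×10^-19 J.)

For a 2D rectangular well E = (h²/8m)·Σ n_i²/L_i² = (6.63×10^-34)²/(8·5.02×10^-27) · [1²/(321 pm)² + 2²/(32.1 pm)²].
Evaluating gives E = 4.260×10^-20 J = 0.266 eV.

E = 0.266 eV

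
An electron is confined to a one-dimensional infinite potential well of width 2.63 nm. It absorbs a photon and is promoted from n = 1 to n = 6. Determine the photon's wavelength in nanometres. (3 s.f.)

E_1 = h²/(8m_eL²) = 8.710×10^-21 J, so ΔE = (6² − 1²)E_1 = 3.049×10^-19 J.
λ = hc/ΔE = (6.626×10^-34·2.998×10^8)/3.049×10^-19 = 6.52×10^-7 m = 652 nm.

λ = 652 nm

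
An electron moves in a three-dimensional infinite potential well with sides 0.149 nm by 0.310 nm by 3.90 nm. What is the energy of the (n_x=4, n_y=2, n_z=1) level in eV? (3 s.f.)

E = 287 eV

For a 3D rectangular well E = (h²/8m_e)·Σ n_i²/L_i² = (6.626×10^-34)²/(8·9.109×10^-31) · [4²/(0.149 nm)² + 2²/(0.310 nm)² + 1²/(3.90 nm)²].
Evaluating gives E = 4.593×10^-17 J = 287 eV.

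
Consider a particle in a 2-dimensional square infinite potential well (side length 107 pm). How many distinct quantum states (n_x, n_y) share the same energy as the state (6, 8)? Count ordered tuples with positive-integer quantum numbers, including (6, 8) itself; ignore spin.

degeneracy = 2

The level has n_x² + n_y² = 100. The ordered positive-integer solutions are (6, 8), (8, 6).
That gives 2 states.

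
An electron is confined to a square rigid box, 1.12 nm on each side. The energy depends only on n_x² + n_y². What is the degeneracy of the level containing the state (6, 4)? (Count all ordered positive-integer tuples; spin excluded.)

The level has n_x² + n_y² = 52. The ordered positive-integer solutions are (4, 6), (6, 4).
That gives 2 states.

degeneracy = 2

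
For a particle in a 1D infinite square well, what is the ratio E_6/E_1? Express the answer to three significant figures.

36.0

E_n ∝ n², so E_6/E_1 = 6²/1² = 36/1 = 36.0.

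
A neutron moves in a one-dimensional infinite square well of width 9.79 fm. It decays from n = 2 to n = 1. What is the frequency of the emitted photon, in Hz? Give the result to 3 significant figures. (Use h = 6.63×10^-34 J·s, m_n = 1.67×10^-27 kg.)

E_1 = h²/(8m_nL²) = 3.433×10^-13 J and ΔE = (2² − 1²)E_1 = 1.030×10^-12 J.
f = ΔE/h = 1.030×10^-12/6.63×10^-34 = 1.55×10^21 Hz.

f = 1.55×10^21 Hz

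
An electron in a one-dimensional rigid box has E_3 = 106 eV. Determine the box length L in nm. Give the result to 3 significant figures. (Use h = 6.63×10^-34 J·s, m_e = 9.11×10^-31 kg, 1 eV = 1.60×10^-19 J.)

L = 0.179 nm

From E_n = n²h²/(8m_eL²), L = n·h/√(8m_eE_n).
E_3 = 106 eV = 1.696×10^-17 J, so L = 3·6.63×10^-34/√(8·9.11×10^-31·1.696×10^-17) = 1.79×10^-10 m = 0.179 nm.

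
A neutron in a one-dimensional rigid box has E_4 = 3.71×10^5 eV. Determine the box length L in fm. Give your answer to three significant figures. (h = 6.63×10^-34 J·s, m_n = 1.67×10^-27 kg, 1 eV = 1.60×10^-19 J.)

L = 94.2 fm

From E_n = n²h²/(8m_nL²), L = n·h/√(8m_nE_n).
E_4 = 3.71×10^5 eV = 5.936×10^-14 J, so L = 4·6.63×10^-34/√(8·1.67×10^-27·5.936×10^-14) = 9.42×10^-14 m = 94.2 fm.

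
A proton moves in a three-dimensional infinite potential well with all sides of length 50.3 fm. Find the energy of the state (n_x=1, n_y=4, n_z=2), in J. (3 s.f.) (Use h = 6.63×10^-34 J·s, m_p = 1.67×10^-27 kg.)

E = 2.73×10^-13 J

For a 3D rectangular well E = (h²/8m_p)·Σ n_i²/L_i² = (6.63×10^-34)²/(8·1.67×10^-27) · [1²/(50.3 fm)² + 4²/(50.3 fm)² + 2²/(50.3 fm)²].
Evaluating gives E = 2.73×10^-13 J.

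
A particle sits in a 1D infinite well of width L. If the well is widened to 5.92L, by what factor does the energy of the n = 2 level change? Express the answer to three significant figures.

0.0285

E_n ∝ 1/L², so the energy scales by 1/5.92² = 0.0285.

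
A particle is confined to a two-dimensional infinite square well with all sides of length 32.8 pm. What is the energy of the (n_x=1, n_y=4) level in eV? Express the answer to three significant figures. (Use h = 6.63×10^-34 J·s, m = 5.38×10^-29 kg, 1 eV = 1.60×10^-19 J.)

For a 2D rectangular well E = (h²/8m)·Σ n_i²/L_i² = (6.63×10^-34)²/(8·5.38×10^-29) · [1²/(32.8 pm)² + 4²/(32.8 pm)²].
Evaluating gives E = 1.614×10^-17 J = 101 eV.

E = 101 eV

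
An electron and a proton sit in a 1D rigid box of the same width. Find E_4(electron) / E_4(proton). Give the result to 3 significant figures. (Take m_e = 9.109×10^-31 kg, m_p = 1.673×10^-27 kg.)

1.84×10^3

E_n ∝ 1/m at fixed n and L, so the ratio is m_p/m_e = 1.673×10^-27/9.109×10^-31 = 1.84×10^3.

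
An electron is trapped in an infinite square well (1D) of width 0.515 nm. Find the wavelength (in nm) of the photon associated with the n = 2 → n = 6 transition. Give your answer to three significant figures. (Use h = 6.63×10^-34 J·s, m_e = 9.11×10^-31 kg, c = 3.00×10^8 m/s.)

λ = 27.3 nm

E_1 = h²/(8m_eL²) = 2.274×10^-19 J, so ΔE = (6² − 2²)E_1 = 7.277×10^-18 J.
λ = hc/ΔE = (6.63×10^-34·3.00×10^8)/7.277×10^-18 = 2.73×10^-8 m = 27.3 nm.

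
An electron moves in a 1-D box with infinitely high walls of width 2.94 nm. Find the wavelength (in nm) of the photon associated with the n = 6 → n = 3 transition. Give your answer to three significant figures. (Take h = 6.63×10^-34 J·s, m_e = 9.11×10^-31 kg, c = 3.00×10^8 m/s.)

E_1 = h²/(8m_eL²) = 6.978×10^-21 J, so ΔE = (6² − 3²)E_1 = 1.884×10^-19 J.
λ = hc/ΔE = (6.63×10^-34·3.00×10^8)/1.884×10^-19 = 1.06×10^-6 m = 1.06×10^3 nm.

λ = 1.06×10^3 nm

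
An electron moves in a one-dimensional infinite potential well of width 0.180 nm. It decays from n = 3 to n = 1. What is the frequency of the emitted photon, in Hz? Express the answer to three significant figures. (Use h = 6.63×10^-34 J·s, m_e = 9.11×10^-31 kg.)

E_1 = h²/(8m_eL²) = 1.862×10^-18 J and ΔE = (3² − 1²)E_1 = 1.490×10^-17 J.
f = ΔE/h = 1.490×10^-17/6.63×10^-34 = 2.25×10^16 Hz.

f = 2.25×10^16 Hz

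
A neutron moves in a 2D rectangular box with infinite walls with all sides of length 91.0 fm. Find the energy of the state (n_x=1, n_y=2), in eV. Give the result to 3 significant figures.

E = 1.23×10^5 eV

For a 2D rectangular well E = (h²/8m_n)·Σ n_i²/L_i² = (6.626×10^-34)²/(8·1.675×10^-27) · [1²/(91.0 fm)² + 2²/(91.0 fm)²].
Evaluating gives E = 1.978×10^-14 J = 1.23×10^5 eV.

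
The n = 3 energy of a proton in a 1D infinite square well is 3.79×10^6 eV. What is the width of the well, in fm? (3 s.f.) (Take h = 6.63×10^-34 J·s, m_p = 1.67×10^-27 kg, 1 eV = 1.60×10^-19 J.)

From E_n = n²h²/(8m_pL²), L = n·h/√(8m_pE_n).
E_3 = 3.79×10^6 eV = 6.064×10^-13 J, so L = 3·6.63×10^-34/√(8·1.67×10^-27·6.064×10^-13) = 2.21×10^-14 m = 22.1 fm.

L = 22.1 fm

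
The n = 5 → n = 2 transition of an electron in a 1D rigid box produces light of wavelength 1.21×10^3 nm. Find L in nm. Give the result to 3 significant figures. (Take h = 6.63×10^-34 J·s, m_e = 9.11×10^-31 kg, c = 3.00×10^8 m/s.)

The photon carries ΔE = hc/λ = 6.63×10^-34·3.00×10^8/1.21×10^-6 m = 1.644×10^-19 J.
Since ΔE = (5² − 2²)E_1, E_1 = 7.829×10^-21 J, and L = h/√(8m_eE_1) = 2.78×10^-9 m = 2.78 nm.

L = 2.78 nm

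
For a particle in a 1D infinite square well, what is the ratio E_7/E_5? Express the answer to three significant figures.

E_n ∝ n², so E_7/E_5 = 7²/5² = 49/25 = 1.96.

1.96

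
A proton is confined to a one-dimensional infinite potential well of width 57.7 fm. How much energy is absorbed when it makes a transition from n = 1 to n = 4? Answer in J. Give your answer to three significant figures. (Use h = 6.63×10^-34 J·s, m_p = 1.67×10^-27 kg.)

E_1 = h²/(8m_pL²) = 9.883×10^-15 J.
|ΔE| = |1² − 4²|·E_1 = 15·9.883×10^-15 J = 1.48×10^-13 J.

|ΔE| = 1.48×10^-13 J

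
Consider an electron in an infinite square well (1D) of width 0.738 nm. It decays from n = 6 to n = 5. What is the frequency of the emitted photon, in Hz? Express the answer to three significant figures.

f = 1.84×10^15 Hz

E_1 = h²/(8m_eL²) = 1.106×10^-19 J and ΔE = (6² − 5²)E_1 = 1.217×10^-18 J.
f = ΔE/h = 1.217×10^-18/6.626×10^-34 = 1.84×10^15 Hz.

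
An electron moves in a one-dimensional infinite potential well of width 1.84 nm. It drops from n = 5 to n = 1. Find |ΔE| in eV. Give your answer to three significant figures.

E_1 = h²/(8m_eL²) = 1.780×10^-20 J.
|ΔE| = |5² − 1²|·E_1 = 24·1.780×10^-20 J = 4.272×10^-19 J = 2.67 eV.

|ΔE| = 2.67 eV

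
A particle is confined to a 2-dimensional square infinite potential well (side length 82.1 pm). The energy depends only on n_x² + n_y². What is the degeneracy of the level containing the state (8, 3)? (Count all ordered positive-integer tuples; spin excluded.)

The level has n_x² + n_y² = 73. The ordered positive-integer solutions are (3, 8), (8, 3).
That gives 2 states.

degeneracy = 2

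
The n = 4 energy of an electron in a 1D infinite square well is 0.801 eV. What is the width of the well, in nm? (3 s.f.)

From E_n = n²h²/(8m_eL²), L = n·h/√(8m_eE_n).
E_4 = 0.801 eV = 1.283×10^-19 J, so L = 4·6.626×10^-34/√(8·9.109×10^-31·1.283×10^-19) = 2.74×10^-9 m = 2.74 nm.

L = 2.74 nm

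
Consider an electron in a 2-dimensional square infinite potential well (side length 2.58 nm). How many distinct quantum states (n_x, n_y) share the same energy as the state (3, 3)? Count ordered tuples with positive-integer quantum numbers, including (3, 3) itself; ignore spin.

The level has n_x² + n_y² = 18. The ordered positive-integer solutions are (3, 3).
That gives 1 state.

degeneracy = 1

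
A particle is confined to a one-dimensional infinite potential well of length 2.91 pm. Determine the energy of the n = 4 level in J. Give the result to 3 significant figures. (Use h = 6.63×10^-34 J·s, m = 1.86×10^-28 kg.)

For an infinite well E_n = n²h²/(8mL²), so E_1 = h²/(8mL²) = (6.63×10^-34)²/(8·1.86×10^-28·(2.91×10^-12 m)²) = 3.488×10^-17 J.
Then E_4 = 4²·E_1 = 16·3.488×10^-17 J = 5.58×10^-16 J.

E_4 = 5.58×10^-16 J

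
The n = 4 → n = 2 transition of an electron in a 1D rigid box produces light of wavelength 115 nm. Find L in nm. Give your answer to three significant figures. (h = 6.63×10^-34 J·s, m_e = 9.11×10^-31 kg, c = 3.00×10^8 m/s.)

The photon carries ΔE = hc/λ = 6.63×10^-34·3.00×10^8/1.15×10^-7 m = 1.730×10^-18 J.
Since ΔE = (4² − 2²)E_1, E_1 = 1.442×10^-19 J, and L = h/√(8m_eE_1) = 6.47×10^-10 m = 0.647 nm.

L = 0.647 nm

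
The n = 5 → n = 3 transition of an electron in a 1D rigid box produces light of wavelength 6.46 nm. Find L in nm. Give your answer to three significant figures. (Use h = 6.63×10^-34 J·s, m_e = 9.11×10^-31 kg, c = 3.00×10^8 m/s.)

The photon carries ΔE = hc/λ = 6.63×10^-34·3.00×10^8/6.46×10^-9 m = 3.079×10^-17 J.
Since ΔE = (5² − 3²)E_1, E_1 = 1.924×10^-18 J, and L = h/√(8m_eE_1) = 1.77×10^-10 m = 0.177 nm.

L = 0.177 nm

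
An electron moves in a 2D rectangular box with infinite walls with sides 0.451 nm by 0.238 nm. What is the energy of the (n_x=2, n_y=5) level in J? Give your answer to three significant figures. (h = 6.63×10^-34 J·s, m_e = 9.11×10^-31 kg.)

E = 2.78×10^-17 J

For a 2D rectangular well E = (h²/8m_e)·Σ n_i²/L_i² = (6.63×10^-34)²/(8·9.11×10^-31) · [2²/(0.451 nm)² + 5²/(0.238 nm)²].
Evaluating gives E = 2.78×10^-17 J.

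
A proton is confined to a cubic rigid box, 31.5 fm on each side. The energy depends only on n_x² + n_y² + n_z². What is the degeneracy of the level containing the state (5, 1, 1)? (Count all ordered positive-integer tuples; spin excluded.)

degeneracy = 4

The level has n_x² + n_y² + n_z² = 27. The ordered positive-integer solutions are (1, 1, 5), (1, 5, 1), (3, 3, 3), (5, 1, 1).
That gives 4 states.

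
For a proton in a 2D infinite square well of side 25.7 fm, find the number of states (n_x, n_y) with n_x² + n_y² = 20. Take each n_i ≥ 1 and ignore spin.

The level has n_x² + n_y² = 20. The ordered positive-integer solutions are (2, 4), (4, 2).
That gives 2 states.

degeneracy = 2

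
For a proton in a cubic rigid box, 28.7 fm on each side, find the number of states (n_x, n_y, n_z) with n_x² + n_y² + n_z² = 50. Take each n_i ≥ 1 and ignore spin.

The level has n_x² + n_y² + n_z² = 50. The ordered positive-integer solutions are (3, 4, 5), (3, 5, 4), (4, 3, 5), (4, 5, 3), (5, 3, 4), (5, 4, 3).
That gives 6 states.

degeneracy = 6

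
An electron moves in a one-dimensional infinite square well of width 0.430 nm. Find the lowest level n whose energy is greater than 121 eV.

n = 8

E_1 = h²/(8m_eL²) = 3.258×10^-19 J = 2.034 eV.
Need n² > 121/2.034 = 59.49, i.e. n > 7.713.
The smallest integer satisfying this is n = 8.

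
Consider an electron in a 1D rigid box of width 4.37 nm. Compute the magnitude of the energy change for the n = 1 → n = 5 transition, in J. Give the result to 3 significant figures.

E_1 = h²/(8m_eL²) = 3.155×10^-21 J.
|ΔE| = |1² − 5²|·E_1 = 24·3.155×10^-21 J = 7.57×10^-20 J.

|ΔE| = 7.57×10^-20 J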